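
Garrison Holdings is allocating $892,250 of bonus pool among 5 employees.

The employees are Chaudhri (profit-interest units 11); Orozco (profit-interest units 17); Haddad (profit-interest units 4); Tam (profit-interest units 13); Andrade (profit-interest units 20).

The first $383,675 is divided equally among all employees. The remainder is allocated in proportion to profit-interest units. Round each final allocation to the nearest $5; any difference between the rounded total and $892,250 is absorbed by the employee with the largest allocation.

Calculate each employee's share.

First tranche $383,675 split equally: $76,735 each.
Remainder $508,575 by profit-interest units (total 65): Chaudhri 86,066.54 → $86,065; Orozco 133,011.92 → $133,010; Haddad 31,296.92 → $31,295; Tam 101,715.00 → $101,715; Andrade 156,484.62 → $156,485.
Rounding difference +$5 on remainder applied to Andrade.
Totals: Chaudhri $76,735 + $86,065 = $162,800; Orozco $76,735 + $133,010 = $209,745; Haddad $76,735 + $31,295 = $108,030; Tam $76,735 + $101,715 = $178,450; Andrade $76,735 + $156,490 = $233,225.

Chaudhri: $162,800; Orozco: $209,745; Haddad: $108,030; Tam: $178,450; Andrade: $233,225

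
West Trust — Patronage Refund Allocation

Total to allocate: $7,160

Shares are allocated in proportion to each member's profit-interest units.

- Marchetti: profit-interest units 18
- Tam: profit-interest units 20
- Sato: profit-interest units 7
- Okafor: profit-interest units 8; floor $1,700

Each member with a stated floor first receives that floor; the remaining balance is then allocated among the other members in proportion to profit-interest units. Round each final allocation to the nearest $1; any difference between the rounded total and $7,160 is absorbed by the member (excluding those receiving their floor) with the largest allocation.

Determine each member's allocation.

Marchetti: $2,184 | Tam: $2,427 | Sato: $849 | Okafor: $1,700

Fund the minimums — Okafor $1,700. Remaining pool $5,460.
Remaining pool split over remaining profit-interest units 45: Marchetti 2,184.00 → $2,184; Tam 2,426.67 → $2,427; Sato 849.33 → $849.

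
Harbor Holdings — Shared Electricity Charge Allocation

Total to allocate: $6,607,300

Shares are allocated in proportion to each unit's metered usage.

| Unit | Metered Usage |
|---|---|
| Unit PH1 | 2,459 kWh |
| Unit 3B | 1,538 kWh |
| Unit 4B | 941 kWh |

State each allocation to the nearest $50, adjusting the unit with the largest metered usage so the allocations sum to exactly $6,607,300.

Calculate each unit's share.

Combined metered usage = 4,938.
Pro-rata amounts: Unit PH1 2,459/4,938 × $6,607,300 = 3,290,269.48; Unit 3B 1,538/4,938 × $6,607,300 = 2,057,923.73; Unit 4B 941/4,938 × $6,607,300 = 1,259,106.78.
At nearest $50: Unit PH1 $3,290,250; Unit 3B $2,057,900; Unit 4B $1,259,100. Sum = $6,607,250.
Difference $6,607,300 − $6,607,250 = +$50 applied to largest metered usage (Unit PH1): Unit PH1 becomes $3,290,300.

Unit PH1: $3,290,300 · Unit 3B: $2,057,900 · Unit 4B: $1,259,100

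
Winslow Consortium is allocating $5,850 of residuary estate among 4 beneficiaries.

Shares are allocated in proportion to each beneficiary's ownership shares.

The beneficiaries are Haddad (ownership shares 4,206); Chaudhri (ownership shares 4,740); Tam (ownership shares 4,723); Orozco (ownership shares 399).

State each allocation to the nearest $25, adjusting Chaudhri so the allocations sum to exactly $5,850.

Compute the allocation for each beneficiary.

Ownership shares total: 14,068.
Proportional shares: Haddad 4,206/14,068 × $5,850 = 1,749.01; Chaudhri 4,740/14,068 × $5,850 = 1,971.07; Tam 4,723/14,068 × $5,850 = 1,964.00; Orozco 399/14,068 × $5,850 = 165.92.
At nearest $25: Haddad $1,750; Chaudhri $1,975; Tam $1,975; Orozco $175. Sum = $5,875.
Difference $5,850 − $5,875 = −$25 applied to Chaudhri: Chaudhri becomes $1,950.

Haddad: $1,750 · Chaudhri: $1,950 · Tam: $1,975 · Orozco: $175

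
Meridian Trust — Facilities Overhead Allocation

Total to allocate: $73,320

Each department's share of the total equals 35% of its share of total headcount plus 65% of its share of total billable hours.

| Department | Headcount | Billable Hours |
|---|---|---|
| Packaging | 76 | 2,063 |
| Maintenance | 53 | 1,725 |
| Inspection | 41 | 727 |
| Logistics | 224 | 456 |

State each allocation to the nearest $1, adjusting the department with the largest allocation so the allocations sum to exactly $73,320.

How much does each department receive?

Packaging: $24,729 · Maintenance: $19,990 · Inspection: $9,640 · Logistics: $18,961

Totals — headcount 394, billable hours 4,971.
Blended shares (35% headcount + 65% billable hours): Packaging 0.3373; Maintenance 0.2726; Inspection 0.1315; Logistics 0.2586.
Raw shares: Packaging 24,728.44; Maintenance 19,989.92; Inspection 9,640.31; Logistics 18,961.33.
Rounded to nearest $1: Packaging $24,728; Maintenance $19,990; Inspection $9,640; Logistics $18,961. Sum = $73,319.
Difference $73,320 − $73,319 = +$1 applied to largest allocation (Packaging): Packaging becomes $24,729.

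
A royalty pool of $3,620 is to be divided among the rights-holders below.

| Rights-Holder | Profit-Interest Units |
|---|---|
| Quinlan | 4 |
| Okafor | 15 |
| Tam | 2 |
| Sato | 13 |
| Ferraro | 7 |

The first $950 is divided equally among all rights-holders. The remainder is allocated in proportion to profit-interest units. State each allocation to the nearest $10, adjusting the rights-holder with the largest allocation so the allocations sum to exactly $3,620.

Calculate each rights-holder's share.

Quinlan: $450 · Okafor: $1,160 · Tam: $320 · Sato: $1,040 · Ferraro: $650

$950 shared equally gives $190 per rights-holder.
Remainder $2,670 by profit-interest units (total 41): Quinlan 260.49 → $260; Okafor 976.83 → $980; Tam 130.24 → $130; Sato 846.59 → $850; Ferraro 455.85 → $460.
Rounding difference −$10 on remainder applied to Okafor.
Totals: Quinlan $190 + $260 = $450; Okafor $190 + $970 = $1,160; Tam $190 + $130 = $320; Sato $190 + $850 = $1,040; Ferraro $190 + $460 = $650.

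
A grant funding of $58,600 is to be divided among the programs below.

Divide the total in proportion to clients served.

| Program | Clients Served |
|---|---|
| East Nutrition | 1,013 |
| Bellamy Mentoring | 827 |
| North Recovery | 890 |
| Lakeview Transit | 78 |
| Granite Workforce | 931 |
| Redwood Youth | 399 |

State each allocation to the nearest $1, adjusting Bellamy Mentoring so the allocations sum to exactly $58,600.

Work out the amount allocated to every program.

East Nutrition: $14,346 | Bellamy Mentoring: $11,711 | North Recovery: $12,604 | Lakeview Transit: $1,105 | Granite Workforce: $13,184 | Redwood Youth: $5,650

Total clients served = 4,138.
Pro-rata amounts: East Nutrition 1,013/4,138 × $58,600 = 14,345.53; Bellamy Mentoring 827/4,138 × $58,600 = 11,711.503; North Recovery 890/4,138 × $58,600 = 12,603.67; Lakeview Transit 78/4,138 × $58,600 = 1,104.59; Granite Workforce 931/4,138 × $58,600 = 13,184.29; Redwood Youth 399/4,138 × $58,600 = 5,650.41.
After rounding ($1): East Nutrition $14,346; Bellamy Mentoring $11,712; North Recovery $12,604; Lakeview Transit $1,105; Granite Workforce $13,184; Redwood Youth $5,650. Sum = $58,601.
Difference $58,600 − $58,601 = −$1 applied to Bellamy Mentoring: Bellamy Mentoring becomes $11,711.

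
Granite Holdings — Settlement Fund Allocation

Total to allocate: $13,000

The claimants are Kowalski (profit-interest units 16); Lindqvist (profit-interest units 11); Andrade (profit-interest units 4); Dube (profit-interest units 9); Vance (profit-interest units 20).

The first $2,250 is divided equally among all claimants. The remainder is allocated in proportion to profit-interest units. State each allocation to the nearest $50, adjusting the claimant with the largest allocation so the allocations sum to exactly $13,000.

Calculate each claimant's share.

Kowalski: $3,300 · Lindqvist: $2,400 · Andrade: $1,150 · Dube: $2,050 · Vance: $4,100

Equal tier: $2,250 ÷ 5 = $450 apiece.
Remainder $10,750 by profit-interest units (total 60): Kowalski 2,866.67 → $2,850; Lindqvist 1,970.83 → $1,950; Andrade 716.67 → $700; Dube 1,612.50 → $1,600; Vance 3,583.33 → $3,600.
Rounding difference +$50 on remainder applied to Vance.
Totals: Kowalski $450 + $2,850 = $3,300; Lindqvist $450 + $1,950 = $2,400; Andrade $450 + $700 = $1,150; Dube $450 + $1,600 = $2,050; Vance $450 + $3,650 = $4,100.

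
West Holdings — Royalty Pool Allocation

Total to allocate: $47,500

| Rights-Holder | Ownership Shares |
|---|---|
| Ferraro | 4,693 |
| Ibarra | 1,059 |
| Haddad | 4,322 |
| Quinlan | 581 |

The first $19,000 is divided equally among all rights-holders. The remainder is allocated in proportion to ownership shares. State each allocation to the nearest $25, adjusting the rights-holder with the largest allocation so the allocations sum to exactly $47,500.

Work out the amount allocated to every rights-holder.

Ferraro: $17,325; Ibarra: $7,575; Haddad: $16,300; Quinlan: $6,300

$19,000 shared equally gives $4,750 per rights-holder.
Remainder $28,500 by ownership shares (total 10,655): Ferraro 12,552.84 → $12,550; Ibarra 2,832.61 → $2,825; Haddad 11,560.49 → $11,550; Quinlan 1,554.06 → $1,550.
Rounding difference +$25 on remainder applied to Ferraro.
Totals: Ferraro $4,750 + $12,575 = $17,325; Ibarra $4,750 + $2,825 = $7,575; Haddad $4,750 + $11,550 = $16,300; Quinlan $4,750 + $1,550 = $6,300.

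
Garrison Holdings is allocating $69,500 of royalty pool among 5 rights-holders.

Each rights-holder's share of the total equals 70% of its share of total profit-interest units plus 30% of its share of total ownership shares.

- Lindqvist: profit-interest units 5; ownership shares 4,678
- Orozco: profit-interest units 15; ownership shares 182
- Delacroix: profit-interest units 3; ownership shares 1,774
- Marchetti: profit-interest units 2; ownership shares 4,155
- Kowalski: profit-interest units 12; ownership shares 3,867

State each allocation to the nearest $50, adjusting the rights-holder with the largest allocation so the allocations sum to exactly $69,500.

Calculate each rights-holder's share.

Lindqvist: $13,250; Orozco: $20,000; Delacroix: $6,450; Marchetti: $8,550; Kowalski: $21,250

Profit-interest units total 37; ownership shares total 14,656.
Composite weights (70% profit-interest units + 30% ownership shares): Lindqvist 0.1904; Orozco 0.2875; Delacroix 0.0931; Marchetti 0.1229; Kowalski 0.3062.
Proportional shares: Lindqvist 13,229.37; Orozco 19,981.89; Delacroix 6,468.33; Marchetti 8,540.74; Kowalski 21,279.67.
Rounded to nearest $50: Lindqvist $13,250; Orozco $20,000; Delacroix $6,450; Marchetti $8,550; Kowalski $21,300. Sum = $69,550.
Difference $69,500 − $69,550 = −$50 applied to largest allocation (Kowalski): Kowalski becomes $21,250.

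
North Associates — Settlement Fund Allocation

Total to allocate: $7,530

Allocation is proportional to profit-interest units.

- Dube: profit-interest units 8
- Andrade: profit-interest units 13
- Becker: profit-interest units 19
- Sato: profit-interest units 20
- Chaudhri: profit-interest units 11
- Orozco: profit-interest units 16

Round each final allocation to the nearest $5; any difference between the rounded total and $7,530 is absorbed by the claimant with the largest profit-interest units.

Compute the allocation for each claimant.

Sum of profit-interest units: 87.
Proportional shares: Dube 8/87 × $7,530 = 692.41; Andrade 13/87 × $7,530 = 1,125.17; Becker 19/87 × $7,530 = 1,644.48; Sato 20/87 × $7,530 = 1,731.03; Chaudhri 11/87 × $7,530 = 952.07; Orozco 16/87 × $7,530 = 1,384.83.
Rounded to nearest $5: Dube $690; Andrade $1,125; Becker $1,645; Sato $1,730; Chaudhri $950; Orozco $1,385. Sum = $7,525.
Difference $7,530 − $7,525 = +$5 applied to largest profit-interest units (Sato): Sato becomes $1,735.

Dube: $690 · Andrade: $1,125 · Becker: $1,645 · Sato: $1,735 · Chaudhri: $950 · Orozco: $1,385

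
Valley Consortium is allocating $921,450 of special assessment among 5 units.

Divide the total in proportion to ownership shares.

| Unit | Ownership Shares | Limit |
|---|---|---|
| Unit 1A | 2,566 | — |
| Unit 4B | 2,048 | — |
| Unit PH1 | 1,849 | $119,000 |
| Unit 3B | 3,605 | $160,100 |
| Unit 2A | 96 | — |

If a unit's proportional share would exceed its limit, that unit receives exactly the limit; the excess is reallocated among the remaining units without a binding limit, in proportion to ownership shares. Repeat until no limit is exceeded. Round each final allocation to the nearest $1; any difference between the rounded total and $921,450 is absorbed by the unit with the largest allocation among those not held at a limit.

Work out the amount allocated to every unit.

Ownership shares total: 10,164.
Proportional shares (ignoring caps): Unit 1A 232,628.96; Unit 4B 185,668.00; Unit PH1 167,627.02; Unit 3B 326,822.83; Unit 2A 8,703.19.
Held at cap: Unit PH1 ($119,000), Unit 3B ($160,100); balance $642,350 reallocated over remaining ownership shares 4,710.
Redistributed shares: Unit 1A 349,951.19 → $349,951; Unit 4B 279,306.33 → $279,306; Unit 2A 13,092.48 → $13,092.
Rounding difference +$1 applied to Unit 1A → $349,952.

Unit 1A: $349,952 · Unit 4B: $279,306 · Unit PH1: $119,000 · Unit 3B: $160,100 · Unit 2A: $13,092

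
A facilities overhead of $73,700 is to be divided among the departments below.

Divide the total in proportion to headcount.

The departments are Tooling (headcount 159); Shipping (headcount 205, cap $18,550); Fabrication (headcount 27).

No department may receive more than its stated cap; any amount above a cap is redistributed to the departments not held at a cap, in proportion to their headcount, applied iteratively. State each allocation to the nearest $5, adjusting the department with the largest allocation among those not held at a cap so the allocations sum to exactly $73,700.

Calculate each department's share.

Tooling: $47,145 · Shipping: $18,550 · Fabrication: $8,005

Combined headcount = 391.
Pro-rata shares before constraints: Tooling 29,970.08; Shipping 38,640.66; Fabrication 5,089.26.
Capped: Shipping ($18,550); remaining pool $55,150 reallocated over remaining headcount 186.
Redistributed shares: Tooling 47,144.35 → $47,145; Fabrication 8,005.65 → $8,005.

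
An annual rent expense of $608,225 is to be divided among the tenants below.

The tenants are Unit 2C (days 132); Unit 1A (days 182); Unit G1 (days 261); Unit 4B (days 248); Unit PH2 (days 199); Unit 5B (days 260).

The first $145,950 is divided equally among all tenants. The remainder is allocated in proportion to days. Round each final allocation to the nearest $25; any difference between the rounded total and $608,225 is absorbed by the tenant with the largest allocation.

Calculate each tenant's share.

Unit 2C: $71,925; Unit 1A: $89,950; Unit G1: $118,450; Unit 4B: $113,750; Unit PH2: $96,075; Unit 5B: $118,075

Equal tier: $145,950 ÷ 6 = $24,325 apiece.
Remainder $462,275 by days (total 1,282): Unit 2C 47,597.74 → $47,600; Unit 1A 65,627.18 → $65,625; Unit G1 94,113.71 → $94,125; Unit 4B 89,426.05 → $89,425; Unit PH2 71,757.20 → $71,750; Unit 5B 93,753.12 → $93,750.
Totals: Unit 2C $24,325 + $47,600 = $71,925; Unit 1A $24,325 + $65,625 = $89,950; Unit G1 $24,325 + $94,125 = $118,450; Unit 4B $24,325 + $89,425 = $113,750; Unit PH2 $24,325 + $71,750 = $96,075; Unit 5B $24,325 + $93,750 = $118,075.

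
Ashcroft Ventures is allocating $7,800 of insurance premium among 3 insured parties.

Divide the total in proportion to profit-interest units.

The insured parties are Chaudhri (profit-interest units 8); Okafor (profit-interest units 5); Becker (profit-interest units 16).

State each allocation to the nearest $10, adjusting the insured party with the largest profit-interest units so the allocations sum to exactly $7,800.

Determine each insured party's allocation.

Profit-interest units total: 29.
Proportional shares: Chaudhri 8/29 × $7,800 = 2,151.72; Okafor 5/29 × $7,800 = 1,344.83; Becker 16/29 × $7,800 = 4,303.45.
Rounded to nearest $10: Chaudhri $2,150; Okafor $1,340; Becker $4,300. Sum = $7,790.
Difference $7,800 − $7,790 = +$10 applied to largest profit-interest units (Becker): Becker becomes $4,310.

Chaudhri: $2,150 · Okafor: $1,340 · Becker: $4,310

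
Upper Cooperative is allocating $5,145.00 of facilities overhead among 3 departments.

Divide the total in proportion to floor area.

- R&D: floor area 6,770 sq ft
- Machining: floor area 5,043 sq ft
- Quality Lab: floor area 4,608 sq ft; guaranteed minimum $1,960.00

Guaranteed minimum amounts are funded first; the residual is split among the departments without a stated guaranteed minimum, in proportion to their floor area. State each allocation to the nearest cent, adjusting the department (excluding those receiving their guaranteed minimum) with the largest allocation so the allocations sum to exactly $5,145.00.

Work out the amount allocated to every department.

R&D: $1,825.32 | Machining: $1,359.68 | Quality Lab: $1,960.00

Minimums first: Quality Lab $1,960.00. Residual $3,185.00.
Residual split over remaining floor area 11,813: R&D 1,825.3153 → $1,825.32; Machining 1,359.6847 → $1,359.68.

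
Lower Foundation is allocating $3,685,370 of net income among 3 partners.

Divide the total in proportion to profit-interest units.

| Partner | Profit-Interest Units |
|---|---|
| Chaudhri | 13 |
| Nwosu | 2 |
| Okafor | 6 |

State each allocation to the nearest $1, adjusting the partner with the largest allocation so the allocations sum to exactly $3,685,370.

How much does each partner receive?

Chaudhri: $2,281,419; Nwosu: $350,988; Okafor: $1,052,963

Sum of profit-interest units: 21.
Raw shares: Chaudhri 13/21 × $3,685,370 = 2,281,419.52; Nwosu 2/21 × $3,685,370 = 350,987.62; Okafor 6/21 × $3,685,370 = 1,052,962.86.
At nearest $1: Chaudhri $2,281,420; Nwosu $350,988; Okafor $1,052,963. Sum = $3,685,371.
Difference $3,685,370 − $3,685,371 = −$1 applied to largest allocation (Chaudhri): Chaudhri becomes $2,281,419.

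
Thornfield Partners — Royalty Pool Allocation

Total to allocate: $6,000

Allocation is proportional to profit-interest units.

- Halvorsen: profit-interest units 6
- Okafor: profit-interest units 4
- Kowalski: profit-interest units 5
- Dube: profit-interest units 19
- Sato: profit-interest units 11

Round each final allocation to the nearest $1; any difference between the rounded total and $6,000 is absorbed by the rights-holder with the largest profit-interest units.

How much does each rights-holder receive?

Halvorsen: $800 | Okafor: $533 | Kowalski: $667 | Dube: $2,533 | Sato: $1,467

Profit-interest units total: 6 + 4 + 5 + 19 + 11 = 45.
Raw shares: Halvorsen 800.00; Okafor 533.33; Kowalski 666.67; Dube 2,533.33; Sato 1,466.67.
After rounding ($1): Halvorsen $800; Okafor $533; Kowalski $667; Dube $2,533; Sato $1,467. Sum = $6,000.
Rounded total matches; no reconciliation needed.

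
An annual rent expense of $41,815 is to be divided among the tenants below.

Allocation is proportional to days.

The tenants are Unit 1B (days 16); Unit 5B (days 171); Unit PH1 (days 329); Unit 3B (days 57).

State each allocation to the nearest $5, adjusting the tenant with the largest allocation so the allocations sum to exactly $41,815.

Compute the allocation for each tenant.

Combined days = 573.
Raw shares: Unit 1B 16/573 × $41,815 = 1,167.61; Unit 5B 171/573 × $41,815 = 12,478.82; Unit PH1 329/573 × $41,815 = 24,008.96; Unit 3B 57/573 × $41,815 = 4,159.61.
After rounding ($5): Unit 1B $1,170; Unit 5B $12,480; Unit PH1 $24,010; Unit 3B $4,160. Sum = $41,820.
Difference $41,815 − $41,820 = −$5 applied to largest allocation (Unit PH1): Unit PH1 becomes $24,005.

Unit 1B: $1,170 · Unit 5B: $12,480 · Unit PH1: $24,005 · Unit 3B: $4,160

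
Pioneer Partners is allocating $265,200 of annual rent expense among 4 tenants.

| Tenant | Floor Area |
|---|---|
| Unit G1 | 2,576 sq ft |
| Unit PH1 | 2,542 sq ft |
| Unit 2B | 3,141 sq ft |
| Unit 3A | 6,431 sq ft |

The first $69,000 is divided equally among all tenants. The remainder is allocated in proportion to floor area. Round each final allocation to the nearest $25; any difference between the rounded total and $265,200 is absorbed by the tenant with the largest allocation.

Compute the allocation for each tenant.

First tranche $69,000 split equally: $17,250 each.
Remainder $196,200 by floor area (total 14,690): Unit G1 34,405.12 → $34,400; Unit PH1 33,951.01 → $33,950; Unit 2B 41,951.27 → $41,950; Unit 3A 85,892.59 → $85,900.
Totals: Unit G1 $17,250 + $34,400 = $51,650; Unit PH1 $17,250 + $33,950 = $51,200; Unit 2B $17,250 + $41,950 = $59,200; Unit 3A $17,250 + $85,900 = $103,150.

Unit G1: $51,650 | Unit PH1: $51,200 | Unit 2B: $59,200 | Unit 3A: $103,150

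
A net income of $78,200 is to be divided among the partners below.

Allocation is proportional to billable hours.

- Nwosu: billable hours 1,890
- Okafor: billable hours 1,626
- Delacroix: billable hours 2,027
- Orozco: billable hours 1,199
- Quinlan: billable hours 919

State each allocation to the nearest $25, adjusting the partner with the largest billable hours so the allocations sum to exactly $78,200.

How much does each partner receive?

Billable hours total: 7,661.
Pro-rata amounts: Nwosu 1,890/7,661 × $78,200 = 19,292.26; Okafor 1,626/7,661 × $78,200 = 16,597.47; Delacroix 2,027/7,661 × $78,200 = 20,690.69; Orozco 1,199/7,661 × $78,200 = 12,238.85; Quinlan 919/7,661 × $78,200 = 9,380.73.
Rounded to nearest $25: Nwosu $19,300; Okafor $16,600; Delacroix $20,700; Orozco $12,250; Quinlan $9,375. Sum = $78,225.
Difference $78,200 − $78,225 = −$25 applied to largest billable hours (Delacroix): Delacroix becomes $20,675.

Nwosu: $19,300 · Okafor: $16,600 · Delacroix: $20,675 · Orozco: $12,250 · Quinlan: $9,375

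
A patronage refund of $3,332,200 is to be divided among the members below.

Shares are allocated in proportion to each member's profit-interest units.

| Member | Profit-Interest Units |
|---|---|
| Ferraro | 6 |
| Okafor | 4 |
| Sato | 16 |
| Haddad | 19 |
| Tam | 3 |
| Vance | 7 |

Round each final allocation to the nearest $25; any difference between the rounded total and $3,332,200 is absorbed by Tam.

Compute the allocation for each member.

Combined profit-interest units = 55.
Proportional shares: Ferraro 6/55 × $3,332,200 = 363,512.73; Okafor 4/55 × $3,332,200 = 242,341.82; Sato 16/55 × $3,332,200 = 969,367.27; Haddad 19/55 × $3,332,200 = 1,151,123.64; Tam 3/55 × $3,332,200 = 181,756.36; Vance 7/55 × $3,332,200 = 424,098.18.
Rounded to nearest $25: Ferraro $363,525; Okafor $242,350; Sato $969,375; Haddad $1,151,125; Tam $181,750; Vance $424,100. Sum = $3,332,225.
Difference $3,332,200 − $3,332,225 = −$25 applied to Tam: Tam becomes $181,725.

Ferraro: $363,525 | Okafor: $242,350 | Sato: $969,375 | Haddad: $1,151,125 | Tam: $181,725 | Vance: $424,100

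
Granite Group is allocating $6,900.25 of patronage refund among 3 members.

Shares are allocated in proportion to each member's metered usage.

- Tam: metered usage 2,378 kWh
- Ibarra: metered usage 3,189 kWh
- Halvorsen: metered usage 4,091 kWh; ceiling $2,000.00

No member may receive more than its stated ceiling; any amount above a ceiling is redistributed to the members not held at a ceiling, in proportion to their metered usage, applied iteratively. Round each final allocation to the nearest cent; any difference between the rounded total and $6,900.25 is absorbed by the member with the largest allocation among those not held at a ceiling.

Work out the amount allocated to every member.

Metered usage total: 9,658.
Unconstrained shares: Tam 1,698.9847; Ibarra 2,278.4114; Halvorsen 2,922.8539.
Held at cap: Halvorsen ($2,000.00); residual $4,900.25 reallocated over remaining metered usage 5,567.
Shares after redistribution: Tam 2,093.1910 → $2,093.19; Ibarra 2,807.0590 → $2,807.06.

Tam: $2,093.19 | Ibarra: $2,807.06 | Halvorsen: $2,000.00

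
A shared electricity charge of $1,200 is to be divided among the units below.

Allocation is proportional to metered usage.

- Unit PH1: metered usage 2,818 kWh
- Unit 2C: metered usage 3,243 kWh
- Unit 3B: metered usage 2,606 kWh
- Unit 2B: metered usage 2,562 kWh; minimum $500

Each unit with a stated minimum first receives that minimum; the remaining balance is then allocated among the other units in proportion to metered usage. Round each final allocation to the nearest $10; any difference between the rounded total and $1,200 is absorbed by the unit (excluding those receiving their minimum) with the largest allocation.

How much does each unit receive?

Guaranteed amounts: Unit 2B $500. Residual $700.
Residual split over remaining metered usage 8,667: Unit PH1 227.60 → $230; Unit 2C 261.92 → $260; Unit 3B 210.48 → $210.

Unit PH1: $230 | Unit 2C: $260 | Unit 3B: $210 | Unit 2B: $500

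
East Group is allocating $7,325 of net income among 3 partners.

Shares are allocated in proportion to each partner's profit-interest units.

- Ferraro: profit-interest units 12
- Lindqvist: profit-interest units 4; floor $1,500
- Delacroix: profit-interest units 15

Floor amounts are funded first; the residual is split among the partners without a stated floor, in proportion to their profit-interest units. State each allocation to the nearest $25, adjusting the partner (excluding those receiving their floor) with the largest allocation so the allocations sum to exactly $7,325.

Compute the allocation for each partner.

Guaranteed amounts: Lindqvist $1,500. Residual $5,825.
Residual split over remaining profit-interest units 27: Ferraro 2,588.89 → $2,600; Delacroix 3,236.11 → $3,225.

Ferraro: $2,600 · Lindqvist: $1,500 · Delacroix: $3,225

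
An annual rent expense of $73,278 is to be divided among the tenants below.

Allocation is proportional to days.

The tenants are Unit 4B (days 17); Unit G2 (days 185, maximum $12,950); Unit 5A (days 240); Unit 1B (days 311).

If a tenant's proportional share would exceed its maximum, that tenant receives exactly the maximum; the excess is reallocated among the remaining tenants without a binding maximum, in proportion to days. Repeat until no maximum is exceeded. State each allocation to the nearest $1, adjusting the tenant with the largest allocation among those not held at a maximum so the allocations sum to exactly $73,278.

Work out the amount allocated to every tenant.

Unit 4B: $1,806 | Unit G2: $12,950 | Unit 5A: $25,491 | Unit 1B: $33,031

Total days = 753.
Unconstrained shares: Unit 4B 1,654.35; Unit G2 18,003.23; Unit 5A 23,355.54; Unit 1B 30,264.88.
Capped: Unit G2 ($12,950); remaining pool $60,328 reallocated over remaining days 568.
Remaining shares: Unit 4B 1,805.59 → $1,806; Unit 5A 25,490.70 → $25,491; Unit 1B 33,031.70 → $33,032.
Rounding difference −$1 applied to Unit 1B → $33,031.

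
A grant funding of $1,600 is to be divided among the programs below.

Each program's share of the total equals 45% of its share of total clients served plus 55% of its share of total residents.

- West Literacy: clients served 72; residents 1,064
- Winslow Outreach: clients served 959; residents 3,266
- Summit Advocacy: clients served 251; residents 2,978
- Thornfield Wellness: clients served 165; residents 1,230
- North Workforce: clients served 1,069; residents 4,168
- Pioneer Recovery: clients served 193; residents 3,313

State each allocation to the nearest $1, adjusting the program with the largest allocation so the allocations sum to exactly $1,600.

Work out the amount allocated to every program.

West Literacy: $78 · Winslow Outreach: $434 · Summit Advocacy: $230 · Thornfield Wellness: $111 · North Workforce: $514 · Pioneer Recovery: $233

Clients served total 2,709; residents total 16,019.
Blended shares (45% clients served + 55% residents): West Literacy 0.0485; Winslow Outreach 0.2714; Summit Advocacy 0.1439; Thornfield Wellness 0.0696; North Workforce 0.3207; Pioneer Recovery 0.1458.
Raw shares: West Literacy 77.59; Winslow Outreach 434.30; Summit Advocacy 230.31; Thornfield Wellness 111.42; North Workforce 513.09; Pioneer Recovery 233.29.
After rounding ($1): West Literacy $78; Winslow Outreach $434; Summit Advocacy $230; Thornfield Wellness $111; North Workforce $513; Pioneer Recovery $233. Sum = $1,599.
Difference $1,600 − $1,599 = +$1 applied to largest allocation (North Workforce): North Workforce becomes $514.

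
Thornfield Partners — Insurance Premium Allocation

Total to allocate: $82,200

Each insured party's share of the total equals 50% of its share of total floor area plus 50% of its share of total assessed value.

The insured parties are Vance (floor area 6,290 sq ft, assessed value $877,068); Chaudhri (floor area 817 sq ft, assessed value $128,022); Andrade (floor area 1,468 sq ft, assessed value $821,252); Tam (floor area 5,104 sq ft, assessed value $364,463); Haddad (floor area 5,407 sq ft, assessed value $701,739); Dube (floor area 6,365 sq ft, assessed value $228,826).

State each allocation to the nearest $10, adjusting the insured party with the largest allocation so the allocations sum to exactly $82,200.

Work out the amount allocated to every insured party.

Vance: $21,710 · Chaudhri: $3,010 · Andrade: $13,180 · Tam: $13,040 · Haddad: $17,970 · Dube: $13,290

Totals — floor area 25,451, assessed value 3,121,370.
Combined weights (50% floor area + 50% assessed value): Vance 0.2641; Chaudhri 0.0366; Andrade 0.1604; Tam 0.1587; Haddad 0.2186; Dube 0.1617.
Unrounded shares: Vance 21,706.13; Chaudhri 3,005.05; Andrade 13,184.29; Tam 13,041.28; Haddad 17,971.59; Dube 13,291.65.
Rounded to nearest $10: Vance $21,710; Chaudhri $3,010; Andrade $13,180; Tam $13,040; Haddad $17,970; Dube $13,290. Sum = $82,200.
No rounding difference to absorb.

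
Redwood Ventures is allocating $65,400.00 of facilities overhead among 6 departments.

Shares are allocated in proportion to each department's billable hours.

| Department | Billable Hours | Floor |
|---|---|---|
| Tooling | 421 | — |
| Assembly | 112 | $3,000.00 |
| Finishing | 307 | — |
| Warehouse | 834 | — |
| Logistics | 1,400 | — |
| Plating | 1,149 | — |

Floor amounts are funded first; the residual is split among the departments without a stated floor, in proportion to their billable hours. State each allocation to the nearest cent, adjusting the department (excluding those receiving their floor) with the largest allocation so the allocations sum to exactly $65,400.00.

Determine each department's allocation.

Tooling: $6,390.27 | Assembly: $3,000.00 | Finishing: $4,659.89 | Warehouse: $12,659.11 | Logistics: $21,250.30 | Plating: $17,440.43

Minimums first: Assembly $3,000.00. Remaining pool $62,400.00.
Remaining pool split over remaining billable hours 4,111: Tooling 6,390.2700 → $6,390.27; Finishing 4,659.8881 → $4,659.89; Warehouse 12,659.1097 → $12,659.11; Logistics 21,250.3041 → $21,250.30; Plating 17,440.4281 → $17,440.43.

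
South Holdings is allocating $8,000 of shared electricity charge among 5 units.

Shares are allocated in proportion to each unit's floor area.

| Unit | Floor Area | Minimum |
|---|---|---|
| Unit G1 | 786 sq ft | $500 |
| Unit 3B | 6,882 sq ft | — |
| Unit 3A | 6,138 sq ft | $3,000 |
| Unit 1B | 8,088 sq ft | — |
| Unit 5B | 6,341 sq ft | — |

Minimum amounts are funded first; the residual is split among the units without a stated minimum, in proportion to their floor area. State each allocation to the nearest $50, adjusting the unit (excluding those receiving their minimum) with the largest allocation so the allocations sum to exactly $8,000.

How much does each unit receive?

Fund the minimums — Unit G1 $500; Unit 3A $3,000. Residual $4,500.
Residual split over remaining floor area 21,311: Unit 3B 1,453.19 → $1,450; Unit 1B 1,707.85 → $1,700; Unit 5B 1,338.96 → $1,350.

Unit G1: $500; Unit 3B: $1,450; Unit 3A: $3,000; Unit 1B: $1,700; Unit 5B: $1,350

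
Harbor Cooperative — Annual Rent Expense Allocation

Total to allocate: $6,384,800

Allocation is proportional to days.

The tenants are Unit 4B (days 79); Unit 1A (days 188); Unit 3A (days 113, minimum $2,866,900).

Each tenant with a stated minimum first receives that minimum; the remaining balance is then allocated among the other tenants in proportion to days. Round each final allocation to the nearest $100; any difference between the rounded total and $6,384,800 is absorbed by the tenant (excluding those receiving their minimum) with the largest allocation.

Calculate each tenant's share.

Fund the minimums — Unit 3A $2,866,900. Remaining pool $3,517,900.
Remaining pool split over remaining days 267: Unit 4B 1,040,876.78 → $1,040,900; Unit 1A 2,477,023.22 → $2,477,000.

Unit 4B: $1,040,900 · Unit 1A: $2,477,000 · Unit 3A: $2,866,900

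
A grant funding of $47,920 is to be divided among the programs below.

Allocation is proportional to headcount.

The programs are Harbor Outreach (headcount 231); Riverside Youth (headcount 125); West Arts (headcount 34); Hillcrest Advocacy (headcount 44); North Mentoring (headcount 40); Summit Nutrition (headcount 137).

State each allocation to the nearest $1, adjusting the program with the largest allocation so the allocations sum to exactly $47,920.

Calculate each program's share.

Total headcount = 611.
Pro-rata amounts: Harbor Outreach 231/611 × $47,920 = 18,117.05; Riverside Youth 125/611 × $47,920 = 9,803.60; West Arts 34/611 × $47,920 = 2,666.58; Hillcrest Advocacy 44/611 × $47,920 = 3,450.87; North Mentoring 40/611 × $47,920 = 3,137.15; Summit Nutrition 137/611 × $47,920 = 10,744.75.
At nearest $1: Harbor Outreach $18,117; Riverside Youth $9,804; West Arts $2,667; Hillcrest Advocacy $3,451; North Mentoring $3,137; Summit Nutrition $10,745. Sum = $47,921.
Difference $47,920 − $47,921 = −$1 applied to largest allocation (Harbor Outreach): Harbor Outreach becomes $18,116.

Harbor Outreach: $18,116 | Riverside Youth: $9,804 | West Arts: $2,667 | Hillcrest Advocacy: $3,451 | North Mentoring: $3,137 | Summit Nutrition: $10,745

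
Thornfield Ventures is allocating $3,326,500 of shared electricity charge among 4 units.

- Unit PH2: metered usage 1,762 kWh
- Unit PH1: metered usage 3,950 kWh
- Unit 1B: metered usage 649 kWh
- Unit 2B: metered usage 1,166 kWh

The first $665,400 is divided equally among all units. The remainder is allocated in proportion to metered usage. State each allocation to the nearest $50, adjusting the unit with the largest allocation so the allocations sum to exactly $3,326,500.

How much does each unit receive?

Unit PH2: $789,300; Unit PH1: $1,562,800; Unit 1B: $395,800; Unit 2B: $578,600

$665,400 shared equally gives $166,350 per unit.
Remainder $2,661,100 by metered usage (total 7,527): Unit PH2 622,938.51 → $622,950; Unit PH1 1,396,485.32 → $1,396,500; Unit 1B 229,447.84 → $229,450; Unit 2B 412,228.32 → $412,250.
Rounding difference −$50 on remainder applied to Unit PH1.
Totals: Unit PH2 $166,350 + $622,950 = $789,300; Unit PH1 $166,350 + $1,396,450 = $1,562,800; Unit 1B $166,350 + $229,450 = $395,800; Unit 2B $166,350 + $412,250 = $578,600.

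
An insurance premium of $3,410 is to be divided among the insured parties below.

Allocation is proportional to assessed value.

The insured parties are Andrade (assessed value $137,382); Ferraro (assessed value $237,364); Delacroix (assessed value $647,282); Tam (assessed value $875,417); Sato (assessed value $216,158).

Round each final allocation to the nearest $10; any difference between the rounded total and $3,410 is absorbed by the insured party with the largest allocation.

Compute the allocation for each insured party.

Total assessed value = 2,113,603.
Unrounded shares: Andrade 137,382/2,113,603 × $3,410 = 221.65; Ferraro 237,364/2,113,603 × $3,410 = 382.95; Delacroix 647,282/2,113,603 × $3,410 = 1,044.30; Tam 875,417/2,113,603 × $3,410 = 1,412.36; Sato 216,158/2,113,603 × $3,410 = 348.74.
Rounded to nearest $10: Andrade $220; Ferraro $380; Delacroix $1,040; Tam $1,410; Sato $350. Sum = $3,400.
Difference $3,410 − $3,400 = +$10 applied to largest allocation (Tam): Tam becomes $1,420.

Andrade: $220 | Ferraro: $380 | Delacroix: $1,040 | Tam: $1,420 | Sato: $350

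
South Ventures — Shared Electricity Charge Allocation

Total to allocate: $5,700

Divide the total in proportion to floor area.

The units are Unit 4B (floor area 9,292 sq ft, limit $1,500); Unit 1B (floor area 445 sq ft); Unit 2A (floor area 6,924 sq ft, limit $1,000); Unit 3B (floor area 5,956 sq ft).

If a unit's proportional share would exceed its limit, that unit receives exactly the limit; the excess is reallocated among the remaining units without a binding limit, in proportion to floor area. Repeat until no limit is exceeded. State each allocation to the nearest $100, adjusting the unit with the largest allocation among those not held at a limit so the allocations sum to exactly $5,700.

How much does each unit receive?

Combined floor area = 22,617.
Proportional shares (ignoring caps): Unit 4B 2,341.80; Unit 1B 112.15; Unit 2A 1,745.01; Unit 3B 1,501.05.
Held at cap: Unit 4B ($1,500), Unit 2A ($1,000); remaining pool $3,200 reallocated over remaining floor area 6,401.
Remaining shares: Unit 1B 222.47 → $200; Unit 3B 2,977.53 → $3,000.

Unit 4B: $1,500 · Unit 1B: $200 · Unit 2A: $1,000 · Unit 3B: $3,000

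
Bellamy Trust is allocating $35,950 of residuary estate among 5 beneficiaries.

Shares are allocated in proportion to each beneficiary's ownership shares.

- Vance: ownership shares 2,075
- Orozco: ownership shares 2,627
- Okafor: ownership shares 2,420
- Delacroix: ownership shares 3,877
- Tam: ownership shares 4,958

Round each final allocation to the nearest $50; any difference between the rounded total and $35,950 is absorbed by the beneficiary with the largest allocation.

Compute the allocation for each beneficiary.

Vance: $4,650 · Orozco: $5,900 · Okafor: $5,450 · Delacroix: $8,750 · Tam: $11,200

Ownership shares total: 15,957.
Pro-rata amounts: Vance 2,075/15,957 × $35,950 = 4,674.83; Orozco 2,627/15,957 × $35,950 = 5,918.45; Okafor 2,420/15,957 × $35,950 = 5,452.09; Delacroix 3,877/15,957 × $35,950 = 8,734.61; Tam 4,958/15,957 × $35,950 = 11,170.03.
Rounded to nearest $50: Vance $4,650; Orozco $5,900; Okafor $5,450; Delacroix $8,750; Tam $11,150. Sum = $35,900.
Difference $35,950 − $35,900 = +$50 applied to largest allocation (Tam): Tam becomes $11,200.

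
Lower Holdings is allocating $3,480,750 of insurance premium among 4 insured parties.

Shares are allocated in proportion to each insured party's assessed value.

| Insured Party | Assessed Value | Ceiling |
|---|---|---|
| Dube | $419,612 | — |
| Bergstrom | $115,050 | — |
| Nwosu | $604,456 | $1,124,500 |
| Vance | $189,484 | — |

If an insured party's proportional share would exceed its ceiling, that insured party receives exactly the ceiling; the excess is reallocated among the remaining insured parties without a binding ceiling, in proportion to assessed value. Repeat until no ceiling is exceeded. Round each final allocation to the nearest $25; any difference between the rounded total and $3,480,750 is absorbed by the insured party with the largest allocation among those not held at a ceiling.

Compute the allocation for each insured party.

Total assessed value = 1,328,602.
Proportional shares (ignoring caps): Dube 1,099,324.30; Bergstrom 301,414.79; Nwosu 1,583,589.53; Vance 496,421.38.
Capped: Nwosu ($1,124,500); balance $2,356,250 reallocated over remaining assessed value 724,146.
Remaining shares: Dube 1,365,347.28 → $1,365,350; Bergstrom 374,353.46 → $374,350; Vance 616,549.25 → $616,550.

Dube: $1,365,350 | Bergstrom: $374,350 | Nwosu: $1,124,500 | Vance: $616,550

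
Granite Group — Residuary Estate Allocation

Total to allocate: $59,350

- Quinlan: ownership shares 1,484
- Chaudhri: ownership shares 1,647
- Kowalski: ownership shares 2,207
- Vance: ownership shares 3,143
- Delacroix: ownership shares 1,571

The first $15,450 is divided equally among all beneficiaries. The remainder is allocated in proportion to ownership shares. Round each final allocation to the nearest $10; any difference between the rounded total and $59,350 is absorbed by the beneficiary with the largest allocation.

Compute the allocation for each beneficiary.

$15,450 shared equally gives $3,090 per beneficiary.
Remainder $43,900 by ownership shares (total 10,052): Quinlan 6,481.06 → $6,480; Chaudhri 7,192.93 → $7,190; Kowalski 9,638.61 → $9,640; Vance 13,726.39 → $13,730; Delacroix 6,861.01 → $6,860.
Totals: Quinlan $3,090 + $6,480 = $9,570; Chaudhri $3,090 + $7,190 = $10,280; Kowalski $3,090 + $9,640 = $12,730; Vance $3,090 + $13,730 = $16,820; Delacroix $3,090 + $6,860 = $9,950.

Quinlan: $9,570 · Chaudhri: $10,280 · Kowalski: $12,730 · Vance: $16,820 · Delacroix: $9,950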